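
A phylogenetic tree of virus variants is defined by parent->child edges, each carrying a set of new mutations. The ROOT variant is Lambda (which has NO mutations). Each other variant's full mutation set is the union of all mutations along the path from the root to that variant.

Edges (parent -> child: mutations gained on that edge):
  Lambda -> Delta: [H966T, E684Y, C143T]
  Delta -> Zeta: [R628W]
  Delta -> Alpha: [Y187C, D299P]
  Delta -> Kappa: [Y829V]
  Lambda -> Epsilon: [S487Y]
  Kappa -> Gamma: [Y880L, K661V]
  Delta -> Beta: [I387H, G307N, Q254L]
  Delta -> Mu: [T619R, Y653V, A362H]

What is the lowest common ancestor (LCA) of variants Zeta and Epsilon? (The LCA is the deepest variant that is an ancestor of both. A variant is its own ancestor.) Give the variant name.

Answer: Lambda

Derivation:
Path from root to Zeta: Lambda -> Delta -> Zeta
  ancestors of Zeta: {Lambda, Delta, Zeta}
Path from root to Epsilon: Lambda -> Epsilon
  ancestors of Epsilon: {Lambda, Epsilon}
Common ancestors: {Lambda}
Walk up from Epsilon: Epsilon (not in ancestors of Zeta), Lambda (in ancestors of Zeta)
Deepest common ancestor (LCA) = Lambda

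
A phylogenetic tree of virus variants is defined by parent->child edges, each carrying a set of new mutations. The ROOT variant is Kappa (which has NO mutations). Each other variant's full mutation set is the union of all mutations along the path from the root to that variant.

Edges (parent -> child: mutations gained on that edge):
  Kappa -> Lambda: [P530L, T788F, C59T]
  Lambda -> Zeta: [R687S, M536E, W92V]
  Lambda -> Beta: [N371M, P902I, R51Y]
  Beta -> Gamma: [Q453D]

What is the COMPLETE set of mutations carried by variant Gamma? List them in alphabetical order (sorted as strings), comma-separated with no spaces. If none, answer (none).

At Kappa: gained [] -> total []
At Lambda: gained ['P530L', 'T788F', 'C59T'] -> total ['C59T', 'P530L', 'T788F']
At Beta: gained ['N371M', 'P902I', 'R51Y'] -> total ['C59T', 'N371M', 'P530L', 'P902I', 'R51Y', 'T788F']
At Gamma: gained ['Q453D'] -> total ['C59T', 'N371M', 'P530L', 'P902I', 'Q453D', 'R51Y', 'T788F']

Answer: C59T,N371M,P530L,P902I,Q453D,R51Y,T788F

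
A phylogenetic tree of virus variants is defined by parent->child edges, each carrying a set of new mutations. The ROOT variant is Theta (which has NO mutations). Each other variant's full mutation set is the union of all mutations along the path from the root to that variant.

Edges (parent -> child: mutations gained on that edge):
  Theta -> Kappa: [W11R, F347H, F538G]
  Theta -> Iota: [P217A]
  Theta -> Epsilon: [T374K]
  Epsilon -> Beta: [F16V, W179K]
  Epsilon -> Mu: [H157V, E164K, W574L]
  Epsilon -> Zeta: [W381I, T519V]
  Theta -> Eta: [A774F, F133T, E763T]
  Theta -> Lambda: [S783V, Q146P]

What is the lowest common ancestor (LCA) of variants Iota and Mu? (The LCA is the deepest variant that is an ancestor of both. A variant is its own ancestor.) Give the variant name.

Path from root to Iota: Theta -> Iota
  ancestors of Iota: {Theta, Iota}
Path from root to Mu: Theta -> Epsilon -> Mu
  ancestors of Mu: {Theta, Epsilon, Mu}
Common ancestors: {Theta}
Walk up from Mu: Mu (not in ancestors of Iota), Epsilon (not in ancestors of Iota), Theta (in ancestors of Iota)
Deepest common ancestor (LCA) = Theta

Answer: Theta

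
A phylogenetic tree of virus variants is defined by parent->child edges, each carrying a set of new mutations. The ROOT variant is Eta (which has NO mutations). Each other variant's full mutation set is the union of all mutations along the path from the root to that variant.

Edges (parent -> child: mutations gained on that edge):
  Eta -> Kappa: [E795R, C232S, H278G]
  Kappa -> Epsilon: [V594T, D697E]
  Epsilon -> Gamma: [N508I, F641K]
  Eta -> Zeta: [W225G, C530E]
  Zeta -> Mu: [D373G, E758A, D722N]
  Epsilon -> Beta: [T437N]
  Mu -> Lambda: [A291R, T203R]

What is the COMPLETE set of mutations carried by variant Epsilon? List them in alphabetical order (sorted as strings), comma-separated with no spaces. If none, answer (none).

At Eta: gained [] -> total []
At Kappa: gained ['E795R', 'C232S', 'H278G'] -> total ['C232S', 'E795R', 'H278G']
At Epsilon: gained ['V594T', 'D697E'] -> total ['C232S', 'D697E', 'E795R', 'H278G', 'V594T']

Answer: C232S,D697E,E795R,H278G,V594T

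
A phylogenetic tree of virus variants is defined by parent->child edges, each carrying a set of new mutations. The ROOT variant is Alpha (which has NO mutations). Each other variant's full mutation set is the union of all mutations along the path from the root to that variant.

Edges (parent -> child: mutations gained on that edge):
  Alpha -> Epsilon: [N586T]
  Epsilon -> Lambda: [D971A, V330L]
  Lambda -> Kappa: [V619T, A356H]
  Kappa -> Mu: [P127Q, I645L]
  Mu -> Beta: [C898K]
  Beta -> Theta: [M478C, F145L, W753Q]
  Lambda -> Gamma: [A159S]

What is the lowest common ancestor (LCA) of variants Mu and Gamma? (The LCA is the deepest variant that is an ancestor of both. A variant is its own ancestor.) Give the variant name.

Answer: Lambda

Derivation:
Path from root to Mu: Alpha -> Epsilon -> Lambda -> Kappa -> Mu
  ancestors of Mu: {Alpha, Epsilon, Lambda, Kappa, Mu}
Path from root to Gamma: Alpha -> Epsilon -> Lambda -> Gamma
  ancestors of Gamma: {Alpha, Epsilon, Lambda, Gamma}
Common ancestors: {Alpha, Epsilon, Lambda}
Walk up from Gamma: Gamma (not in ancestors of Mu), Lambda (in ancestors of Mu), Epsilon (in ancestors of Mu), Alpha (in ancestors of Mu)
Deepest common ancestor (LCA) = Lambda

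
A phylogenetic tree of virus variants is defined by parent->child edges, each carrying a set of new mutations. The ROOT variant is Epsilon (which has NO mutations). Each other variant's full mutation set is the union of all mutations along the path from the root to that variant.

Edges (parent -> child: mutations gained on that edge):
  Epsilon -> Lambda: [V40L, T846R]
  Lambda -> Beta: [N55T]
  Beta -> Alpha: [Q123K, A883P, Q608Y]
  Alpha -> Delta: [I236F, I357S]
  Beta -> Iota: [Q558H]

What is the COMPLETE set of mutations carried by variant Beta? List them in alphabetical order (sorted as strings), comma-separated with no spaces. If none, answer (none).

Answer: N55T,T846R,V40L

Derivation:
At Epsilon: gained [] -> total []
At Lambda: gained ['V40L', 'T846R'] -> total ['T846R', 'V40L']
At Beta: gained ['N55T'] -> total ['N55T', 'T846R', 'V40L']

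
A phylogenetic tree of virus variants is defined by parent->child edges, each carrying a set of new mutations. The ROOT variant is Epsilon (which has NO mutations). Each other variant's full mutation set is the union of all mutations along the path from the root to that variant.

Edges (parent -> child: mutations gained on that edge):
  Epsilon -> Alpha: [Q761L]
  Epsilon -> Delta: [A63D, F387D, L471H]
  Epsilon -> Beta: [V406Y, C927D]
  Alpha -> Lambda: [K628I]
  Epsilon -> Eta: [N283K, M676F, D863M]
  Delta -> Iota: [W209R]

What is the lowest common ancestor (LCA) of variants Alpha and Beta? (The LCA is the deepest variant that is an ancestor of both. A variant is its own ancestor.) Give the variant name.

Path from root to Alpha: Epsilon -> Alpha
  ancestors of Alpha: {Epsilon, Alpha}
Path from root to Beta: Epsilon -> Beta
  ancestors of Beta: {Epsilon, Beta}
Common ancestors: {Epsilon}
Walk up from Beta: Beta (not in ancestors of Alpha), Epsilon (in ancestors of Alpha)
Deepest common ancestor (LCA) = Epsilon

Answer: Epsilon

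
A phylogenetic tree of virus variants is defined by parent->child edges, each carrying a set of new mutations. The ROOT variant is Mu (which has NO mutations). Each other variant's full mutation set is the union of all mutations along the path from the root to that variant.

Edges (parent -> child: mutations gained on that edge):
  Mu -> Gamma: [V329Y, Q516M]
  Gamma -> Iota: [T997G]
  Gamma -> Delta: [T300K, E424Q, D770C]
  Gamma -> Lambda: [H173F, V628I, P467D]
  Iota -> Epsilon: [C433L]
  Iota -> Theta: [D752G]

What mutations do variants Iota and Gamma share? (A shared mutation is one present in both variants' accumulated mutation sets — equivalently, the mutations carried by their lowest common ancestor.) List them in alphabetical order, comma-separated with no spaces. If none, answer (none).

Answer: Q516M,V329Y

Derivation:
Accumulating mutations along path to Iota:
  At Mu: gained [] -> total []
  At Gamma: gained ['V329Y', 'Q516M'] -> total ['Q516M', 'V329Y']
  At Iota: gained ['T997G'] -> total ['Q516M', 'T997G', 'V329Y']
Mutations(Iota) = ['Q516M', 'T997G', 'V329Y']
Accumulating mutations along path to Gamma:
  At Mu: gained [] -> total []
  At Gamma: gained ['V329Y', 'Q516M'] -> total ['Q516M', 'V329Y']
Mutations(Gamma) = ['Q516M', 'V329Y']
Intersection: ['Q516M', 'T997G', 'V329Y'] ∩ ['Q516M', 'V329Y'] = ['Q516M', 'V329Y']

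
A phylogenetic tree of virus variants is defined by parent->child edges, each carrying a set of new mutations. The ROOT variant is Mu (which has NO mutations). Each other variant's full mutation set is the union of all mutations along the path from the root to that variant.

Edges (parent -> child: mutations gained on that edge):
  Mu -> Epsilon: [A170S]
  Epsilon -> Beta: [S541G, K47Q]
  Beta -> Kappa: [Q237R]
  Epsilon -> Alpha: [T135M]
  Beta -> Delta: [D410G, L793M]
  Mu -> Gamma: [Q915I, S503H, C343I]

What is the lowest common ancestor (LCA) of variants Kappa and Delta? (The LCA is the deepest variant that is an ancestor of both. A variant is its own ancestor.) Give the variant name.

Answer: Beta

Derivation:
Path from root to Kappa: Mu -> Epsilon -> Beta -> Kappa
  ancestors of Kappa: {Mu, Epsilon, Beta, Kappa}
Path from root to Delta: Mu -> Epsilon -> Beta -> Delta
  ancestors of Delta: {Mu, Epsilon, Beta, Delta}
Common ancestors: {Mu, Epsilon, Beta}
Walk up from Delta: Delta (not in ancestors of Kappa), Beta (in ancestors of Kappa), Epsilon (in ancestors of Kappa), Mu (in ancestors of Kappa)
Deepest common ancestor (LCA) = Beta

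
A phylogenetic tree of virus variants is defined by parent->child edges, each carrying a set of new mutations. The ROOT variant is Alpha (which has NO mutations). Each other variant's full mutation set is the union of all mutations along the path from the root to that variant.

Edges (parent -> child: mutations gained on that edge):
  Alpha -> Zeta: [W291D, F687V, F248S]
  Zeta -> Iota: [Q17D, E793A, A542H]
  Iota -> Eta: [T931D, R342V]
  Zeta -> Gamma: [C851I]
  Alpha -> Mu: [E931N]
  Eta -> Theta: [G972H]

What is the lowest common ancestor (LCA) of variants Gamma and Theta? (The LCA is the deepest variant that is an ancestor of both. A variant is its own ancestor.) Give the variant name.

Path from root to Gamma: Alpha -> Zeta -> Gamma
  ancestors of Gamma: {Alpha, Zeta, Gamma}
Path from root to Theta: Alpha -> Zeta -> Iota -> Eta -> Theta
  ancestors of Theta: {Alpha, Zeta, Iota, Eta, Theta}
Common ancestors: {Alpha, Zeta}
Walk up from Theta: Theta (not in ancestors of Gamma), Eta (not in ancestors of Gamma), Iota (not in ancestors of Gamma), Zeta (in ancestors of Gamma), Alpha (in ancestors of Gamma)
Deepest common ancestor (LCA) = Zeta

Answer: Zeta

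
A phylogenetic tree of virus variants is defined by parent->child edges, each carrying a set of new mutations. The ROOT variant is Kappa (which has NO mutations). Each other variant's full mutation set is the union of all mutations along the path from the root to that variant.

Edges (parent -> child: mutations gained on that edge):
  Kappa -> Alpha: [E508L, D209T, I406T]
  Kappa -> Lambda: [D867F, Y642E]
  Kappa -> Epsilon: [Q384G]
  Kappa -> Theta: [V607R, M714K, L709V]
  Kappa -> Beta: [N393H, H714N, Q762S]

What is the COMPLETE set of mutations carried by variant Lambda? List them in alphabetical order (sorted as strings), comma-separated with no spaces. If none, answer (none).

Answer: D867F,Y642E

Derivation:
At Kappa: gained [] -> total []
At Lambda: gained ['D867F', 'Y642E'] -> total ['D867F', 'Y642E']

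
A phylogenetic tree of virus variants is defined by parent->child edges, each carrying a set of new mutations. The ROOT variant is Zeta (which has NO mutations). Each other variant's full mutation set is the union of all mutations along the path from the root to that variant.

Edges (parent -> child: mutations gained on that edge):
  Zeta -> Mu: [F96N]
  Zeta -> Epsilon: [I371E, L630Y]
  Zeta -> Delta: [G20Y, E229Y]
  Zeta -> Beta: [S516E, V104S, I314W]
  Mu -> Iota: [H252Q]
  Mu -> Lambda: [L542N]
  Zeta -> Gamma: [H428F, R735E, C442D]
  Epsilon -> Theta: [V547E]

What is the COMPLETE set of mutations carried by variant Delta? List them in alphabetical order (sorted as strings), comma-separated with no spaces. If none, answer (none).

At Zeta: gained [] -> total []
At Delta: gained ['G20Y', 'E229Y'] -> total ['E229Y', 'G20Y']

Answer: E229Y,G20Y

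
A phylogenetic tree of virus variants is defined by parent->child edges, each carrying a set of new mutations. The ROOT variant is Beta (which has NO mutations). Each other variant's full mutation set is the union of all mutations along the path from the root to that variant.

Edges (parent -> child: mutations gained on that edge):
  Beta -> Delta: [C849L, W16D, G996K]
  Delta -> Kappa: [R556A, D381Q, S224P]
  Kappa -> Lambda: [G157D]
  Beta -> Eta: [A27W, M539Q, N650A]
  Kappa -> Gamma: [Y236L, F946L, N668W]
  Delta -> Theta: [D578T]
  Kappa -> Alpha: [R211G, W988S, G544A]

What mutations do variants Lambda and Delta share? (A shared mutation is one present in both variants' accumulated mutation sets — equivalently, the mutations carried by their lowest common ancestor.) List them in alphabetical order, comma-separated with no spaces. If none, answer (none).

Answer: C849L,G996K,W16D

Derivation:
Accumulating mutations along path to Lambda:
  At Beta: gained [] -> total []
  At Delta: gained ['C849L', 'W16D', 'G996K'] -> total ['C849L', 'G996K', 'W16D']
  At Kappa: gained ['R556A', 'D381Q', 'S224P'] -> total ['C849L', 'D381Q', 'G996K', 'R556A', 'S224P', 'W16D']
  At Lambda: gained ['G157D'] -> total ['C849L', 'D381Q', 'G157D', 'G996K', 'R556A', 'S224P', 'W16D']
Mutations(Lambda) = ['C849L', 'D381Q', 'G157D', 'G996K', 'R556A', 'S224P', 'W16D']
Accumulating mutations along path to Delta:
  At Beta: gained [] -> total []
  At Delta: gained ['C849L', 'W16D', 'G996K'] -> total ['C849L', 'G996K', 'W16D']
Mutations(Delta) = ['C849L', 'G996K', 'W16D']
Intersection: ['C849L', 'D381Q', 'G157D', 'G996K', 'R556A', 'S224P', 'W16D'] ∩ ['C849L', 'G996K', 'W16D'] = ['C849L', 'G996K', 'W16D']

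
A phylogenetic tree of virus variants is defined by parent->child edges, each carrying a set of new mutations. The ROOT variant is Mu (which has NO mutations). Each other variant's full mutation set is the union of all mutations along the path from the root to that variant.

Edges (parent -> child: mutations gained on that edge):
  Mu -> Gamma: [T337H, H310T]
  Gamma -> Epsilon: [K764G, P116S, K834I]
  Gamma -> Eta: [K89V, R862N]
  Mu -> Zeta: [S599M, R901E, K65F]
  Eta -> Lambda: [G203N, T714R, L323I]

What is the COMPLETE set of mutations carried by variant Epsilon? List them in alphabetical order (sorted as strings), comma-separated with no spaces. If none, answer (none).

At Mu: gained [] -> total []
At Gamma: gained ['T337H', 'H310T'] -> total ['H310T', 'T337H']
At Epsilon: gained ['K764G', 'P116S', 'K834I'] -> total ['H310T', 'K764G', 'K834I', 'P116S', 'T337H']

Answer: H310T,K764G,K834I,P116S,T337H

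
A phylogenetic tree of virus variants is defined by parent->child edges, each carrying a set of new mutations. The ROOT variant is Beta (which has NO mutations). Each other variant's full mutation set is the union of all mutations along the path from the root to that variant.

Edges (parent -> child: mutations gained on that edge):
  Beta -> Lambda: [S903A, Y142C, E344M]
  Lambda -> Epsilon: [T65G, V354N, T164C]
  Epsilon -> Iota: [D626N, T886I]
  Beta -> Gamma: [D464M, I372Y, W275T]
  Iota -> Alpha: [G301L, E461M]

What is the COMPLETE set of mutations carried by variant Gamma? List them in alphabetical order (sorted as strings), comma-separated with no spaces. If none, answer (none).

At Beta: gained [] -> total []
At Gamma: gained ['D464M', 'I372Y', 'W275T'] -> total ['D464M', 'I372Y', 'W275T']

Answer: D464M,I372Y,W275T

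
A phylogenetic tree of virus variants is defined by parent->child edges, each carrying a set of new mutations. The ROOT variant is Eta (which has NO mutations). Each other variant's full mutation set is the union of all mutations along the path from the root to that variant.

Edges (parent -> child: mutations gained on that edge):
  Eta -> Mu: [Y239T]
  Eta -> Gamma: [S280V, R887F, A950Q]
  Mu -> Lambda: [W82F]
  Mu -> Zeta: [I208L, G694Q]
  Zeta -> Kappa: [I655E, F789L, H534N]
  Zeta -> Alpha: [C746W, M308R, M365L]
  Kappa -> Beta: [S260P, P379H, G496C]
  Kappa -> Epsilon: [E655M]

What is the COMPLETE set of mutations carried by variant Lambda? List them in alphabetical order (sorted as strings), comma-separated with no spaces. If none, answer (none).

At Eta: gained [] -> total []
At Mu: gained ['Y239T'] -> total ['Y239T']
At Lambda: gained ['W82F'] -> total ['W82F', 'Y239T']

Answer: W82F,Y239T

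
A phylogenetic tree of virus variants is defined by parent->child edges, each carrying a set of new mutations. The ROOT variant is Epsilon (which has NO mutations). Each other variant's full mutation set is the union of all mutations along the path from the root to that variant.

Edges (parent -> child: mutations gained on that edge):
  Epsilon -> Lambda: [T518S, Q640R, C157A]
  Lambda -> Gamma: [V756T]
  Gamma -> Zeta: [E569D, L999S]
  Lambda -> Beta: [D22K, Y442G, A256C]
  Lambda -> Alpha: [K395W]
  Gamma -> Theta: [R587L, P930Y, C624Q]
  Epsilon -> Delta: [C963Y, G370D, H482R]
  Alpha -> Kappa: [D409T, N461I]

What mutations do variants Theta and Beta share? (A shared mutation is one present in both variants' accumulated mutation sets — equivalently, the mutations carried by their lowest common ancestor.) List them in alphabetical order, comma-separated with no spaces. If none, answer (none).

Answer: C157A,Q640R,T518S

Derivation:
Accumulating mutations along path to Theta:
  At Epsilon: gained [] -> total []
  At Lambda: gained ['T518S', 'Q640R', 'C157A'] -> total ['C157A', 'Q640R', 'T518S']
  At Gamma: gained ['V756T'] -> total ['C157A', 'Q640R', 'T518S', 'V756T']
  At Theta: gained ['R587L', 'P930Y', 'C624Q'] -> total ['C157A', 'C624Q', 'P930Y', 'Q640R', 'R587L', 'T518S', 'V756T']
Mutations(Theta) = ['C157A', 'C624Q', 'P930Y', 'Q640R', 'R587L', 'T518S', 'V756T']
Accumulating mutations along path to Beta:
  At Epsilon: gained [] -> total []
  At Lambda: gained ['T518S', 'Q640R', 'C157A'] -> total ['C157A', 'Q640R', 'T518S']
  At Beta: gained ['D22K', 'Y442G', 'A256C'] -> total ['A256C', 'C157A', 'D22K', 'Q640R', 'T518S', 'Y442G']
Mutations(Beta) = ['A256C', 'C157A', 'D22K', 'Q640R', 'T518S', 'Y442G']
Intersection: ['C157A', 'C624Q', 'P930Y', 'Q640R', 'R587L', 'T518S', 'V756T'] ∩ ['A256C', 'C157A', 'D22K', 'Q640R', 'T518S', 'Y442G'] = ['C157A', 'Q640R', 'T518S']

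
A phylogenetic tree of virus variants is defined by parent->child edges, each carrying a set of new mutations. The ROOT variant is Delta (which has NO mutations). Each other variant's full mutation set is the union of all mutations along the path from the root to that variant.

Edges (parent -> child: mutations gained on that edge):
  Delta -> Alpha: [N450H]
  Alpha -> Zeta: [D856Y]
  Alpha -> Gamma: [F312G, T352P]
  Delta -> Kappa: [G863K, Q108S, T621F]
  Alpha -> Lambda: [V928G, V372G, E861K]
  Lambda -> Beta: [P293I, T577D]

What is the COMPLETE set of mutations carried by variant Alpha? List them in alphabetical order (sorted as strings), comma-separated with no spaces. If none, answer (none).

Answer: N450H

Derivation:
At Delta: gained [] -> total []
At Alpha: gained ['N450H'] -> total ['N450H']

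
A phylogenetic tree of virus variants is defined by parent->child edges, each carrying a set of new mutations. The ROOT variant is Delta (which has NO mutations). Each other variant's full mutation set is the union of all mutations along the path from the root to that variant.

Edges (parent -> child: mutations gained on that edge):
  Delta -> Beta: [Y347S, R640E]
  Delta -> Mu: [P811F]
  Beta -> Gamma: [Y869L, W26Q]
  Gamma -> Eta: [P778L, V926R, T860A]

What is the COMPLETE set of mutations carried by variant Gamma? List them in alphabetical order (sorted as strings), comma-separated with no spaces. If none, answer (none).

At Delta: gained [] -> total []
At Beta: gained ['Y347S', 'R640E'] -> total ['R640E', 'Y347S']
At Gamma: gained ['Y869L', 'W26Q'] -> total ['R640E', 'W26Q', 'Y347S', 'Y869L']

Answer: R640E,W26Q,Y347S,Y869L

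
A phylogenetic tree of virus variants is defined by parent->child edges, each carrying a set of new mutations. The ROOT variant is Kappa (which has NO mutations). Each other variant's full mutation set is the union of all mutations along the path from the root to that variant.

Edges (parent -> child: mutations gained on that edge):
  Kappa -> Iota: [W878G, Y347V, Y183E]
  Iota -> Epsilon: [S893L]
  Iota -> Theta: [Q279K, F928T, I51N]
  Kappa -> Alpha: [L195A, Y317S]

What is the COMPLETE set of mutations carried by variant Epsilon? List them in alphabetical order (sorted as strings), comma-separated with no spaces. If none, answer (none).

Answer: S893L,W878G,Y183E,Y347V

Derivation:
At Kappa: gained [] -> total []
At Iota: gained ['W878G', 'Y347V', 'Y183E'] -> total ['W878G', 'Y183E', 'Y347V']
At Epsilon: gained ['S893L'] -> total ['S893L', 'W878G', 'Y183E', 'Y347V']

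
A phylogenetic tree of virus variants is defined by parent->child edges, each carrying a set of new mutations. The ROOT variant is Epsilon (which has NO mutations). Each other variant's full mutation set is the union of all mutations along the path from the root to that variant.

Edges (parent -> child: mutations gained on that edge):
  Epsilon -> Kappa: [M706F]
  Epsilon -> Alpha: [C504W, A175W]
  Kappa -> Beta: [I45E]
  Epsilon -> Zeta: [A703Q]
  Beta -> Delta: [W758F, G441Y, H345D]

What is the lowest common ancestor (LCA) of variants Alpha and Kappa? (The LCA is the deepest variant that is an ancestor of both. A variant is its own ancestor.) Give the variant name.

Path from root to Alpha: Epsilon -> Alpha
  ancestors of Alpha: {Epsilon, Alpha}
Path from root to Kappa: Epsilon -> Kappa
  ancestors of Kappa: {Epsilon, Kappa}
Common ancestors: {Epsilon}
Walk up from Kappa: Kappa (not in ancestors of Alpha), Epsilon (in ancestors of Alpha)
Deepest common ancestor (LCA) = Epsilon

Answer: Epsilon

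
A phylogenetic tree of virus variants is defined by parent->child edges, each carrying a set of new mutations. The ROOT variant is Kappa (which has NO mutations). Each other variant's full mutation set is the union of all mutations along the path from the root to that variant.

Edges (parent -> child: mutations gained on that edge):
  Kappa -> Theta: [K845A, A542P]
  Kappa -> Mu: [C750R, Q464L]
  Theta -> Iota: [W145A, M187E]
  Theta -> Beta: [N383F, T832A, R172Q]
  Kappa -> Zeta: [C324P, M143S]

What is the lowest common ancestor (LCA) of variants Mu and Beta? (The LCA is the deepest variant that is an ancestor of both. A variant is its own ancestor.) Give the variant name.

Path from root to Mu: Kappa -> Mu
  ancestors of Mu: {Kappa, Mu}
Path from root to Beta: Kappa -> Theta -> Beta
  ancestors of Beta: {Kappa, Theta, Beta}
Common ancestors: {Kappa}
Walk up from Beta: Beta (not in ancestors of Mu), Theta (not in ancestors of Mu), Kappa (in ancestors of Mu)
Deepest common ancestor (LCA) = Kappa

Answer: Kappa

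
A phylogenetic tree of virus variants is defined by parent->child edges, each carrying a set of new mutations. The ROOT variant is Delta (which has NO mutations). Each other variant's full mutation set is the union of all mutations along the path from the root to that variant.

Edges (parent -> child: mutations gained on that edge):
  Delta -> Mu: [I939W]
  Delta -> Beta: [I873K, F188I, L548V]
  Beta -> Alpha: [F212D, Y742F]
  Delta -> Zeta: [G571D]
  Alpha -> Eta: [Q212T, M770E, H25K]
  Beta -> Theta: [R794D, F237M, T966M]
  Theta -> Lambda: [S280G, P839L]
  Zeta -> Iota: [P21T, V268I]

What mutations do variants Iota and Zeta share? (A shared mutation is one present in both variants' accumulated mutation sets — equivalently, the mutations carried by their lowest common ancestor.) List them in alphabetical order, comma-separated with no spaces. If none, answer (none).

Accumulating mutations along path to Iota:
  At Delta: gained [] -> total []
  At Zeta: gained ['G571D'] -> total ['G571D']
  At Iota: gained ['P21T', 'V268I'] -> total ['G571D', 'P21T', 'V268I']
Mutations(Iota) = ['G571D', 'P21T', 'V268I']
Accumulating mutations along path to Zeta:
  At Delta: gained [] -> total []
  At Zeta: gained ['G571D'] -> total ['G571D']
Mutations(Zeta) = ['G571D']
Intersection: ['G571D', 'P21T', 'V268I'] ∩ ['G571D'] = ['G571D']

Answer: G571D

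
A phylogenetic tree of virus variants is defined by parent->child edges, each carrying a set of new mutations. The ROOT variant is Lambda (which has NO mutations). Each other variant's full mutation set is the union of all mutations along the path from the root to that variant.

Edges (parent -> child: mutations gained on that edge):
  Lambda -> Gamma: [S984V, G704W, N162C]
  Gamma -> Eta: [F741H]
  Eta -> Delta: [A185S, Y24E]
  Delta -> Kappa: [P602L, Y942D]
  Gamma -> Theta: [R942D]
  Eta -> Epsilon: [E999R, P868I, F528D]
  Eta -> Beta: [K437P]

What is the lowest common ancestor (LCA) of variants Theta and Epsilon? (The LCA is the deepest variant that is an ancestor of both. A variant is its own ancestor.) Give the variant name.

Answer: Gamma

Derivation:
Path from root to Theta: Lambda -> Gamma -> Theta
  ancestors of Theta: {Lambda, Gamma, Theta}
Path from root to Epsilon: Lambda -> Gamma -> Eta -> Epsilon
  ancestors of Epsilon: {Lambda, Gamma, Eta, Epsilon}
Common ancestors: {Lambda, Gamma}
Walk up from Epsilon: Epsilon (not in ancestors of Theta), Eta (not in ancestors of Theta), Gamma (in ancestors of Theta), Lambda (in ancestors of Theta)
Deepest common ancestor (LCA) = Gamma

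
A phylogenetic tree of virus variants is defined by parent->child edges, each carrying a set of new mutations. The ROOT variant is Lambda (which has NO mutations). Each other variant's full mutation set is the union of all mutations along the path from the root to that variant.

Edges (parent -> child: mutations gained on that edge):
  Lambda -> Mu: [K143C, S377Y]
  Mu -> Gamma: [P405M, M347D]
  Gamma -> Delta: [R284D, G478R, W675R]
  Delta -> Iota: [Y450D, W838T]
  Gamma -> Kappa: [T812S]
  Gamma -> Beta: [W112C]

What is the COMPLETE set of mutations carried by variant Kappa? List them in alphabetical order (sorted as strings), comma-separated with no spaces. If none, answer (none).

Answer: K143C,M347D,P405M,S377Y,T812S

Derivation:
At Lambda: gained [] -> total []
At Mu: gained ['K143C', 'S377Y'] -> total ['K143C', 'S377Y']
At Gamma: gained ['P405M', 'M347D'] -> total ['K143C', 'M347D', 'P405M', 'S377Y']
At Kappa: gained ['T812S'] -> total ['K143C', 'M347D', 'P405M', 'S377Y', 'T812S']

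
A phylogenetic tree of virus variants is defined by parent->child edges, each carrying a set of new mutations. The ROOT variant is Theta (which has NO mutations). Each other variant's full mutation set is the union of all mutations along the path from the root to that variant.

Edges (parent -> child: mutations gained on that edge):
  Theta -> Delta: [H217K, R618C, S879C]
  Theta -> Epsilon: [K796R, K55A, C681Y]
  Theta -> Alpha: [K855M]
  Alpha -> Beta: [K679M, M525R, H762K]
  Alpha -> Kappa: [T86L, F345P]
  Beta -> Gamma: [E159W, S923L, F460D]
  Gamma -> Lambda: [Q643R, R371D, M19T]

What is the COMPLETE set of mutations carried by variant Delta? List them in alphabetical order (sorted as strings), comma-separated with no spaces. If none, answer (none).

Answer: H217K,R618C,S879C

Derivation:
At Theta: gained [] -> total []
At Delta: gained ['H217K', 'R618C', 'S879C'] -> total ['H217K', 'R618C', 'S879C']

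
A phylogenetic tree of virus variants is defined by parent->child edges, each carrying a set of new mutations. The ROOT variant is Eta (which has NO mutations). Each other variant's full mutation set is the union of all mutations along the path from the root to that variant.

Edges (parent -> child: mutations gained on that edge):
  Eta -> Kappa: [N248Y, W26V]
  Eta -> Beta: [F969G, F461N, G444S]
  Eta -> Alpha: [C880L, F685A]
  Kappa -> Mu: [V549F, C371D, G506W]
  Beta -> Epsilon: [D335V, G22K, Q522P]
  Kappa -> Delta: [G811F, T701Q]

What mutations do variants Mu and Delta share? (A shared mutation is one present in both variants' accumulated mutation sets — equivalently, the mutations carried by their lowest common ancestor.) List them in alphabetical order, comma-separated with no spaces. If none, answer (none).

Accumulating mutations along path to Mu:
  At Eta: gained [] -> total []
  At Kappa: gained ['N248Y', 'W26V'] -> total ['N248Y', 'W26V']
  At Mu: gained ['V549F', 'C371D', 'G506W'] -> total ['C371D', 'G506W', 'N248Y', 'V549F', 'W26V']
Mutations(Mu) = ['C371D', 'G506W', 'N248Y', 'V549F', 'W26V']
Accumulating mutations along path to Delta:
  At Eta: gained [] -> total []
  At Kappa: gained ['N248Y', 'W26V'] -> total ['N248Y', 'W26V']
  At Delta: gained ['G811F', 'T701Q'] -> total ['G811F', 'N248Y', 'T701Q', 'W26V']
Mutations(Delta) = ['G811F', 'N248Y', 'T701Q', 'W26V']
Intersection: ['C371D', 'G506W', 'N248Y', 'V549F', 'W26V'] ∩ ['G811F', 'N248Y', 'T701Q', 'W26V'] = ['N248Y', 'W26V']

Answer: N248Y,W26V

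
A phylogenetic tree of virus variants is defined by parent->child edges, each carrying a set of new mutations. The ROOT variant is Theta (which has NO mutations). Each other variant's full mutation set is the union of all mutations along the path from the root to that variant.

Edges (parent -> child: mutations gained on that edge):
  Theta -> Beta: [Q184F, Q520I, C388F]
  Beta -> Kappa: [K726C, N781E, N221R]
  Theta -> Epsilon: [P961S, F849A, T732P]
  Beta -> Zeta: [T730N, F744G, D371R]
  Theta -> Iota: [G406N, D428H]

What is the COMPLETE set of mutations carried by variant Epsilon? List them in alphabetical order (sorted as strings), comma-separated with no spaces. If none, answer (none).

Answer: F849A,P961S,T732P

Derivation:
At Theta: gained [] -> total []
At Epsilon: gained ['P961S', 'F849A', 'T732P'] -> total ['F849A', 'P961S', 'T732P']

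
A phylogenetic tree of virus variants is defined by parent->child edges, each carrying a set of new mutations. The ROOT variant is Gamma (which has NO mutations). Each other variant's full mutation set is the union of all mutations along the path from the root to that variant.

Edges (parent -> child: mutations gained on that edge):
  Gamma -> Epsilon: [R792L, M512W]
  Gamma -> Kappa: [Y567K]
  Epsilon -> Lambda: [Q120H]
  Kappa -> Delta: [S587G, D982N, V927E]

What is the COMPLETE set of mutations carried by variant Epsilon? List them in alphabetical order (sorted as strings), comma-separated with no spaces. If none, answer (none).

Answer: M512W,R792L

Derivation:
At Gamma: gained [] -> total []
At Epsilon: gained ['R792L', 'M512W'] -> total ['M512W', 'R792L']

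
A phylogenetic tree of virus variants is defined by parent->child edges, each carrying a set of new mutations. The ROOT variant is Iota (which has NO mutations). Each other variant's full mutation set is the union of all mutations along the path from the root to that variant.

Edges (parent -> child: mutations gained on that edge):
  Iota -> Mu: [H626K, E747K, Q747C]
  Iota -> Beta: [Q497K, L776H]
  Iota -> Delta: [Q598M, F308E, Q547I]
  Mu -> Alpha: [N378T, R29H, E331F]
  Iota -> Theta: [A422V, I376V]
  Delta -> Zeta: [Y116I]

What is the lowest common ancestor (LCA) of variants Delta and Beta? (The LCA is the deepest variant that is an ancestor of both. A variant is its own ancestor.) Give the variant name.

Answer: Iota

Derivation:
Path from root to Delta: Iota -> Delta
  ancestors of Delta: {Iota, Delta}
Path from root to Beta: Iota -> Beta
  ancestors of Beta: {Iota, Beta}
Common ancestors: {Iota}
Walk up from Beta: Beta (not in ancestors of Delta), Iota (in ancestors of Delta)
Deepest common ancestor (LCA) = Iota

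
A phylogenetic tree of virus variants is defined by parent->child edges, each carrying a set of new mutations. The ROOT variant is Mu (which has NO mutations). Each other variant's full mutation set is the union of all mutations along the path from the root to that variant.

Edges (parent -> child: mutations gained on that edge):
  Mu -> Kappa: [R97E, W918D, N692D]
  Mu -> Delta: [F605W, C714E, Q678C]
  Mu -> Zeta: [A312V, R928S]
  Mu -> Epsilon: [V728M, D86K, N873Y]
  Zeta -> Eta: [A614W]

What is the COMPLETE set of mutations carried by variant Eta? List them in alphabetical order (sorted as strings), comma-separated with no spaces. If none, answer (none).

At Mu: gained [] -> total []
At Zeta: gained ['A312V', 'R928S'] -> total ['A312V', 'R928S']
At Eta: gained ['A614W'] -> total ['A312V', 'A614W', 'R928S']

Answer: A312V,A614W,R928S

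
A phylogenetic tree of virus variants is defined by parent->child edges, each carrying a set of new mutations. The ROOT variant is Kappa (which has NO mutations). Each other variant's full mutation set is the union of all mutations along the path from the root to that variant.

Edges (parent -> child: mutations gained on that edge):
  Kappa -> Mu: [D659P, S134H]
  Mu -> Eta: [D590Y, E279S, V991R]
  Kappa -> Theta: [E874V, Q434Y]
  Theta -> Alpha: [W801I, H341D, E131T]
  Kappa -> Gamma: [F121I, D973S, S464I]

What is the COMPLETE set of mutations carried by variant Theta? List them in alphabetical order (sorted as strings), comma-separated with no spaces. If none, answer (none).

At Kappa: gained [] -> total []
At Theta: gained ['E874V', 'Q434Y'] -> total ['E874V', 'Q434Y']

Answer: E874V,Q434Y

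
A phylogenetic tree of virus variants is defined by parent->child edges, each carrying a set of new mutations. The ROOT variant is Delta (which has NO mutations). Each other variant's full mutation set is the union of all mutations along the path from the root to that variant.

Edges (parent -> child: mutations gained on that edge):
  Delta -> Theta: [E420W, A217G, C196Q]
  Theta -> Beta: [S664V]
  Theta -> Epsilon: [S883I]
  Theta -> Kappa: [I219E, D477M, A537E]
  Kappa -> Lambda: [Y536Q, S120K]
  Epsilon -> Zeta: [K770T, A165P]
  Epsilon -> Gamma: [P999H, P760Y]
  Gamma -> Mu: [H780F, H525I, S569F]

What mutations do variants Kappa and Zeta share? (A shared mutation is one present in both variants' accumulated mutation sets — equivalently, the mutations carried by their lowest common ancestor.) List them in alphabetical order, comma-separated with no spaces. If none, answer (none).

Answer: A217G,C196Q,E420W

Derivation:
Accumulating mutations along path to Kappa:
  At Delta: gained [] -> total []
  At Theta: gained ['E420W', 'A217G', 'C196Q'] -> total ['A217G', 'C196Q', 'E420W']
  At Kappa: gained ['I219E', 'D477M', 'A537E'] -> total ['A217G', 'A537E', 'C196Q', 'D477M', 'E420W', 'I219E']
Mutations(Kappa) = ['A217G', 'A537E', 'C196Q', 'D477M', 'E420W', 'I219E']
Accumulating mutations along path to Zeta:
  At Delta: gained [] -> total []
  At Theta: gained ['E420W', 'A217G', 'C196Q'] -> total ['A217G', 'C196Q', 'E420W']
  At Epsilon: gained ['S883I'] -> total ['A217G', 'C196Q', 'E420W', 'S883I']
  At Zeta: gained ['K770T', 'A165P'] -> total ['A165P', 'A217G', 'C196Q', 'E420W', 'K770T', 'S883I']
Mutations(Zeta) = ['A165P', 'A217G', 'C196Q', 'E420W', 'K770T', 'S883I']
Intersection: ['A217G', 'A537E', 'C196Q', 'D477M', 'E420W', 'I219E'] ∩ ['A165P', 'A217G', 'C196Q', 'E420W', 'K770T', 'S883I'] = ['A217G', 'C196Q', 'E420W']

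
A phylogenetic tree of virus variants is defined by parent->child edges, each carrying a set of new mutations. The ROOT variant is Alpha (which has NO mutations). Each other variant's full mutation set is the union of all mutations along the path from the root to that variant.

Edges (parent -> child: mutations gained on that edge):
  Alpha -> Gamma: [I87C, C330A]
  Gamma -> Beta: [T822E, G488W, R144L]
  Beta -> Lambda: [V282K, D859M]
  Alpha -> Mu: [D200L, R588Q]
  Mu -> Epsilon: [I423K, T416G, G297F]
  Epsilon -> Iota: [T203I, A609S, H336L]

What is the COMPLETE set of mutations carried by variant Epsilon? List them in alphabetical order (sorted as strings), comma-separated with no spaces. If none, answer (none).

At Alpha: gained [] -> total []
At Mu: gained ['D200L', 'R588Q'] -> total ['D200L', 'R588Q']
At Epsilon: gained ['I423K', 'T416G', 'G297F'] -> total ['D200L', 'G297F', 'I423K', 'R588Q', 'T416G']

Answer: D200L,G297F,I423K,R588Q,T416G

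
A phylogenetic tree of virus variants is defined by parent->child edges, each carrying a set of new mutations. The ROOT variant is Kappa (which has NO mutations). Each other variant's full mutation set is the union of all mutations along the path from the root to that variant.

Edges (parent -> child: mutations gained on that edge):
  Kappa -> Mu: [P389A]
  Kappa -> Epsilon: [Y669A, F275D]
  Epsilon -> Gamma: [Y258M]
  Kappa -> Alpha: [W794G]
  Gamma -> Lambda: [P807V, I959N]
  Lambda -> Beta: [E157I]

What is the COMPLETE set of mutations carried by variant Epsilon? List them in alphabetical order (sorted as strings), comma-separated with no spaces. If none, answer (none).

At Kappa: gained [] -> total []
At Epsilon: gained ['Y669A', 'F275D'] -> total ['F275D', 'Y669A']

Answer: F275D,Y669A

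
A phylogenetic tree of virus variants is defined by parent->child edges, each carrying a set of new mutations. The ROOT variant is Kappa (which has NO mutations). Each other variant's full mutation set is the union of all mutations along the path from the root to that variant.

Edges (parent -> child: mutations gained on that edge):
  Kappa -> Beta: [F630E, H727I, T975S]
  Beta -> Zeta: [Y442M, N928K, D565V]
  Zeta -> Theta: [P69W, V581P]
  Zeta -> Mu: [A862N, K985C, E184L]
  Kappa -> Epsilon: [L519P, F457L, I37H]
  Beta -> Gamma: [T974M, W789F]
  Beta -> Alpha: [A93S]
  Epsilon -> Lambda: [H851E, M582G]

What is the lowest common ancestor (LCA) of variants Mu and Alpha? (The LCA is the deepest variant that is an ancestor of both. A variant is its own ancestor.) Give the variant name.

Path from root to Mu: Kappa -> Beta -> Zeta -> Mu
  ancestors of Mu: {Kappa, Beta, Zeta, Mu}
Path from root to Alpha: Kappa -> Beta -> Alpha
  ancestors of Alpha: {Kappa, Beta, Alpha}
Common ancestors: {Kappa, Beta}
Walk up from Alpha: Alpha (not in ancestors of Mu), Beta (in ancestors of Mu), Kappa (in ancestors of Mu)
Deepest common ancestor (LCA) = Beta

Answer: Beta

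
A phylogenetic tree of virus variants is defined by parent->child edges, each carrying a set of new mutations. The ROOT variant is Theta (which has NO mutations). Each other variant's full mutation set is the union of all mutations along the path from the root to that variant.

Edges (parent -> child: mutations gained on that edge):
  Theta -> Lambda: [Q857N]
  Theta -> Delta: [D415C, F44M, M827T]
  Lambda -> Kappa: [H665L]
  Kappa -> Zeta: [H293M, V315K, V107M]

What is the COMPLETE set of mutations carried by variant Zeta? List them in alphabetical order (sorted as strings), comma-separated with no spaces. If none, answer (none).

Answer: H293M,H665L,Q857N,V107M,V315K

Derivation:
At Theta: gained [] -> total []
At Lambda: gained ['Q857N'] -> total ['Q857N']
At Kappa: gained ['H665L'] -> total ['H665L', 'Q857N']
At Zeta: gained ['H293M', 'V315K', 'V107M'] -> total ['H293M', 'H665L', 'Q857N', 'V107M', 'V315K']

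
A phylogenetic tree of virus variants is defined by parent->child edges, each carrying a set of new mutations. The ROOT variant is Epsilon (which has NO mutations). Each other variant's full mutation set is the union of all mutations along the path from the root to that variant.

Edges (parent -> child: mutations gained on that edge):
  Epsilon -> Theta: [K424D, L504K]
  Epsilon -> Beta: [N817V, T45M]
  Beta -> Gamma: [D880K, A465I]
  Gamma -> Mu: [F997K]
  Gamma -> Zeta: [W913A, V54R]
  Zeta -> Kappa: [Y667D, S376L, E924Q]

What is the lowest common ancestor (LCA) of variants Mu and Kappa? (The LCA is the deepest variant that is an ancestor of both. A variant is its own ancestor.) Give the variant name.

Answer: Gamma

Derivation:
Path from root to Mu: Epsilon -> Beta -> Gamma -> Mu
  ancestors of Mu: {Epsilon, Beta, Gamma, Mu}
Path from root to Kappa: Epsilon -> Beta -> Gamma -> Zeta -> Kappa
  ancestors of Kappa: {Epsilon, Beta, Gamma, Zeta, Kappa}
Common ancestors: {Epsilon, Beta, Gamma}
Walk up from Kappa: Kappa (not in ancestors of Mu), Zeta (not in ancestors of Mu), Gamma (in ancestors of Mu), Beta (in ancestors of Mu), Epsilon (in ancestors of Mu)
Deepest common ancestor (LCA) = Gamma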